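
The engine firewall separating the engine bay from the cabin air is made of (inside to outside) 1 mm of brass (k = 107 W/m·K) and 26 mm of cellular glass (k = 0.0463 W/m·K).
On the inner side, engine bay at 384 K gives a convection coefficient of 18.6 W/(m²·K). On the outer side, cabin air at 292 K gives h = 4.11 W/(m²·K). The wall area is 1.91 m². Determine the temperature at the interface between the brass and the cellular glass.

T ≈ 378 K

Using the resistance-network approach (series):
R_inner film = 1/(h_i·A) = 1/(18.6×1.91) = 0.02815 K/W
R_brass = L/(kA) = 0.001/(107×1.91) = 4.893×10^-6 K/W
R_cellular glass = L/(kA) = 0.026/(0.0463×1.91) = 0.294 K/W
R_outer film = 1/(h_o·A) = 1/(4.11×1.91) = 0.1274 K/W
R_total = 0.4495 K/W;  Q = ΔT/R_total = 92/0.4495 = 204.6 W
T_interface = T_inner − Q·ΣR(inner→interface) = 384 − 205×0.02815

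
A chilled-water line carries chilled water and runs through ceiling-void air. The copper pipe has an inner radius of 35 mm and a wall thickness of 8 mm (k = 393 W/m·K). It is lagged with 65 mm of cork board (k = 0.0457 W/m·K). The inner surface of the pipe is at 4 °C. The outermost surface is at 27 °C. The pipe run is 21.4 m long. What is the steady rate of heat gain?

Q ≈ 153 W

Treating each annulus and film as a series resistance:
R_copper pipe wall = ln(43/35)/(2π×393×21.4) = 3.896×10^-6 K/W
R_cork board = ln(108/43)/(2π×0.0457×21.4) = 0.1499 K/W
R_total = 0.1499 K/W
Q = ΔT/R_total = 23/0.1499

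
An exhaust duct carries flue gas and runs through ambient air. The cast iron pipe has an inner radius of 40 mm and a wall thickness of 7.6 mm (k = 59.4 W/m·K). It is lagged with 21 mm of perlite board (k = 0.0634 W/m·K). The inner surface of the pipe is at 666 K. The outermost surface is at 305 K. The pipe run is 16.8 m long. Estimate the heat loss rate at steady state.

For a radial system each layer contributes R = ln(r_out/r_in)/(2πkL); films add R = 1/(hA).
R_cast iron pipe wall = ln(47.6/40)/(2π×59.4×16.8) = 2.774×10^-5 K/W
R_perlite board = ln(68.6/47.6)/(2π×0.0634×16.8) = 0.05461 K/W
R_total = 0.05464 K/W
Q = ΔT/R_total = 361/0.05464

Q ≈ 6610 W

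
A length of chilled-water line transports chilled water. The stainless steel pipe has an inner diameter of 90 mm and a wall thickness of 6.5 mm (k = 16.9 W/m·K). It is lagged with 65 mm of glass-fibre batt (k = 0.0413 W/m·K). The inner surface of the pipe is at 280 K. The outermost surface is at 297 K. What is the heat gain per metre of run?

q′ ≈ 5.4 W/m

Per-layer cylindrical resistances, series-summed:
R_stainless steel pipe wall = ln(51.5/45)/(2π×16.9×1) = 0.001271 K/W
R_glass-fibre batt = ln(116.5/51.5)/(2π×0.0413×1) = 3.146 K/W
R_total = 3.147 K/W
Q = ΔT/R_total = 17/3.147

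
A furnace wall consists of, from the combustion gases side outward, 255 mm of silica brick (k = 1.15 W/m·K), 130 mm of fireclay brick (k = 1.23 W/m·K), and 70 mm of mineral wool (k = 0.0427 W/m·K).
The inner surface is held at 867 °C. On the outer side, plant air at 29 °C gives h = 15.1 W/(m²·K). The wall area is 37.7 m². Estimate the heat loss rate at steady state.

Treating each layer as a thermal resistance in series:
R_silica brick = L/(kA) = 0.255/(1.15×37.7) = 0.005882 K/W
R_fireclay brick = L/(kA) = 0.13/(1.23×37.7) = 0.002803 K/W
R_mineral wool = L/(kA) = 0.07/(0.0427×37.7) = 0.04348 K/W
R_outer film = 1/(h_o·A) = 1/(15.1×37.7) = 0.001757 K/W
R_total = 0.05393 K/W
Q = ΔT / R_total = 838 / 0.05393

Q ≈ 15500 W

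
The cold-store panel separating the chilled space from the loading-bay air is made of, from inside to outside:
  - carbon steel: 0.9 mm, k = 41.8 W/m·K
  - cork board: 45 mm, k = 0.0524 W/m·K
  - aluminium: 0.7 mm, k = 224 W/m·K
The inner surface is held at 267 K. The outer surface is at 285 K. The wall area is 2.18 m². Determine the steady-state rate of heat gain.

Treating each layer as a thermal resistance in series:
R_carbon steel = L/(kA) = 0.0009/(41.8×2.18) = 9.877×10^-6 K/W
R_cork board = L/(kA) = 0.045/(0.0524×2.18) = 0.3939 K/W
R_aluminium = L/(kA) = 0.0007/(224×2.18) = 1.433×10^-6 K/W
R_total = 0.3939 K/W
Q = ΔT / R_total = 18 / 0.3939

Q ≈ 45.7 W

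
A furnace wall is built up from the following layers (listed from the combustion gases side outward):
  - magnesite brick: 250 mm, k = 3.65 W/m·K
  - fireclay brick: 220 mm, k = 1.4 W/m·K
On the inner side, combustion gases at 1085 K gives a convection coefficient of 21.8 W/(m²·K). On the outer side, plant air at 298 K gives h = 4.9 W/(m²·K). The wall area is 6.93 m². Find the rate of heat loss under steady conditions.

Q ≈ 11500 W

Treating each layer as a thermal resistance in series:
R_inner film = 1/(h_i·A) = 1/(21.8×6.93) = 0.006619 K/W
R_magnesite brick = L/(kA) = 0.25/(3.65×6.93) = 0.009884 K/W
R_fireclay brick = L/(kA) = 0.22/(1.4×6.93) = 0.02268 K/W
R_outer film = 1/(h_o·A) = 1/(4.9×6.93) = 0.02945 K/W
R_total = 0.06863 K/W
Q = ΔT / R_total = 787 / 0.06863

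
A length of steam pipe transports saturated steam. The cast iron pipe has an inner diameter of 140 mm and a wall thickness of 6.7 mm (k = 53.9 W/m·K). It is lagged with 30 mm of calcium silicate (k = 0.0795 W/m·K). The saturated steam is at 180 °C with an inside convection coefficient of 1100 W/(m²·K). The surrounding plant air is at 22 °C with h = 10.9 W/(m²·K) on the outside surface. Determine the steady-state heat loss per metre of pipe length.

q′ ≈ 197 W/m

Per-layer cylindrical resistances, series-summed:
R_inner film = 1/(h_i·2πr₁L) = 1/(1100×2π×0.07×1) = 0.002067 K/W
R_cast iron pipe wall = ln(76.7/70)/(2π×53.9×1) = 2.699×10^-4 K/W
R_calcium silicate = ln(106.7/76.7)/(2π×0.0795×1) = 0.6609 K/W
R_outer film = 1/(h_o·2πr_oL) = 1/(10.9×2π×0.1067×1) = 0.1368 K/W
R_total = 0.8001 K/W
Q = ΔT/R_total = 158/0.8001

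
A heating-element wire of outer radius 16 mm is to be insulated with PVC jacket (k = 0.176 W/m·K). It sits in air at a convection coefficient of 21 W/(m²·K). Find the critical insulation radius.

r_cr ≈ 8.38 mm

For a cylinder r_cr = k/h = 0.176/21
r_cr = 8.38 mm; since the bare radius (16 mm) is above r_cr, any added insulation will reduce heat loss.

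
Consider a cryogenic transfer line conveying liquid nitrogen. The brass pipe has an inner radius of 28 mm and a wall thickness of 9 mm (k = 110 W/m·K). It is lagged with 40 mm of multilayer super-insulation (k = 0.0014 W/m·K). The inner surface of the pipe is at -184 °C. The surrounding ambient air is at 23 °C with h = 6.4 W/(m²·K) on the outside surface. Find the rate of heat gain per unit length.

q′ ≈ 2.47 W/m

Per-layer cylindrical resistances, series-summed:
R_brass pipe wall = ln(37/28)/(2π×110×1) = 4.033×10^-4 K/W
R_multilayer super-insulation = ln(77/37)/(2π×0.0014×1) = 83.32 K/W
R_outer film = 1/(h_o·2πr_oL) = 1/(6.4×2π×0.077×1) = 0.323 K/W
R_total = 83.64 K/W
Q = ΔT/R_total = 207/83.64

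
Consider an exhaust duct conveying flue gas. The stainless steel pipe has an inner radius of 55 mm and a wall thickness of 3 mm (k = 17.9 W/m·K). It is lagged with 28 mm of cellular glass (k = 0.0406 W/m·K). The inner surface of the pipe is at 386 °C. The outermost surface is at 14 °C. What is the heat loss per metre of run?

q′ ≈ 241 W/m

Cylindrical conduction, so R = ln(r₂/r₁)/(2πkL) per layer, in series:
R_stainless steel pipe wall = ln(58/55)/(2π×17.9×1) = 4.722×10^-4 K/W
R_cellular glass = ln(86/58)/(2π×0.0406×1) = 1.544 K/W
R_total = 1.545 K/W
Q = ΔT/R_total = 372/1.545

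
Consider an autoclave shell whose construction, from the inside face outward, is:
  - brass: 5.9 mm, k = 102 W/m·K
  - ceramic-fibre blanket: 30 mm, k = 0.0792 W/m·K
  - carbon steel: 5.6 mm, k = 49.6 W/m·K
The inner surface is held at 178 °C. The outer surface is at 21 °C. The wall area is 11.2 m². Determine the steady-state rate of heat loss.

Series thermal resistances:
R_brass = L/(kA) = 0.0059/(102×11.2) = 5.165×10^-6 K/W
R_ceramic-fibre blanket = L/(kA) = 0.03/(0.0792×11.2) = 0.03382 K/W
R_carbon steel = L/(kA) = 0.0056/(49.6×11.2) = 1.008×10^-5 K/W
R_total = 0.03384 K/W
Q = ΔT / R_total = 157 / 0.03384

Q ≈ 4640 W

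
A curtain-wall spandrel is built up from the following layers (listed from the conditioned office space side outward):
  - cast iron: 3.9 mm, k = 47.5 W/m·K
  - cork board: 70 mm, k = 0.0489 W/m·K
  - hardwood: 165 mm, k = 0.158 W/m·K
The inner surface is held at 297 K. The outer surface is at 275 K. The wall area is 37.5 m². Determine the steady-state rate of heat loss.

Using the resistance-network approach (series):
R_cast iron = L/(kA) = 0.0039/(47.5×37.5) = 2.189×10^-6 K/W
R_cork board = L/(kA) = 0.07/(0.0489×37.5) = 0.03817 K/W
R_hardwood = L/(kA) = 0.165/(0.158×37.5) = 0.02785 K/W
R_total = 0.06602 K/W
Q = ΔT / R_total = 22 / 0.06602

Q ≈ 333 W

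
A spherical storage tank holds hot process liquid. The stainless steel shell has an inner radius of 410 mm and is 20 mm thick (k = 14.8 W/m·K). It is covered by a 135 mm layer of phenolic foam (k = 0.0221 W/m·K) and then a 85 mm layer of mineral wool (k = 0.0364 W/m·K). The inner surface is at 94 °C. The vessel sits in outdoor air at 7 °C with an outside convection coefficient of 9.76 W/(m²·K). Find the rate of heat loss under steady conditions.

Spherical conduction: R = (1/r_in − 1/r_out)/(4πk) per layer; series-sum.
R_stainless steel shell = (1/0.41 − 1/0.43)/(4π×14.8) = 6.1×10^-4 K/W
R_phenolic foam = (1/0.43 − 1/0.565)/(4π×0.0221) = 2.001 K/W
R_mineral wool = (1/0.565 − 1/0.65)/(4π×0.0364) = 0.506 K/W
R_outer film = 1/(h·4πr_o²) = 1/(9.76×4π×0.65²) = 0.0193 K/W
R_total = 2.527 K/W
Q = ΔT/R_total = 87/2.527

Q ≈ 34.4 W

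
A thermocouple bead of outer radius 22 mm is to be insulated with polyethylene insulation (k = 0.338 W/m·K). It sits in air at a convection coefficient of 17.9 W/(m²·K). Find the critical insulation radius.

For a sphere r_cr = 2k/h = 2×0.338/17.9
r_cr = 37.8 mm; since the bare radius (22 mm) is below r_cr, adding a thin layer of insulation will *increase* heat loss.

r_cr ≈ 37.8 mm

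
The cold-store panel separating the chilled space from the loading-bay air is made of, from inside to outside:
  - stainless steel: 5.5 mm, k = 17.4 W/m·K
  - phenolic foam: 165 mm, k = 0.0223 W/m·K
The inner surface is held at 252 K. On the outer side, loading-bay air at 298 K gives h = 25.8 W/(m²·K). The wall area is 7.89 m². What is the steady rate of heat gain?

Thermal resistances in series:
R_stainless steel = L/(kA) = 0.0055/(17.4×7.89) = 4.006×10^-5 K/W
R_phenolic foam = L/(kA) = 0.165/(0.0223×7.89) = 0.9378 K/W
R_outer film = 1/(h_o·A) = 1/(25.8×7.89) = 0.004913 K/W
R_total = 0.9427 K/W
Q = ΔT / R_total = 46 / 0.9427

Q ≈ 48.8 W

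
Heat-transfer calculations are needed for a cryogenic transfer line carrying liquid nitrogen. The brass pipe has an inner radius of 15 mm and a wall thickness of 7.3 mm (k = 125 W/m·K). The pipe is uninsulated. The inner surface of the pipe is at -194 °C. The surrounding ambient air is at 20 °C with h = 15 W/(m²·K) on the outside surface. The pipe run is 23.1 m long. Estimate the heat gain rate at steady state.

Q ≈ 10400 W

Per-layer cylindrical resistances, series-summed:
R_brass pipe wall = ln(22.3/15)/(2π×125×23.1) = 2.186×10^-5 K/W
R_outer film = 1/(h_o·2πr_oL) = 1/(15×2π×0.0223×23.1) = 0.0206 K/W
R_total = 0.02062 K/W
Q = ΔT/R_total = 214/0.02062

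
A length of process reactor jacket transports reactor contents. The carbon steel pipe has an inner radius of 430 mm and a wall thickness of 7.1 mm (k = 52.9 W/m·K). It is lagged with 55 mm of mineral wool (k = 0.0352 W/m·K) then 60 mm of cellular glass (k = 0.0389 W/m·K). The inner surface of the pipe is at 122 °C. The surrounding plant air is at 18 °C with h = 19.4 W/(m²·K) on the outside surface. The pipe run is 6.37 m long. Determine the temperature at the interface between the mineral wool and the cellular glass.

Per-layer cylindrical resistances, series-summed:
R_carbon steel pipe wall = ln(437.1/430)/(2π×52.9×6.37) = 7.735×10^-6 K/W
R_mineral wool = ln(492.1/437.1)/(2π×0.0352×6.37) = 0.08413 K/W
R_cellular glass = ln(552.1/492.1)/(2π×0.0389×6.37) = 0.07389 K/W
R_outer film = 1/(h_o·2πr_oL) = 1/(19.4×2π×0.5521×6.37) = 0.002333 K/W
R_total = 0.1604 K/W
Q = ΔT/R_total = 104/0.1604
Q = 649 W
T_interface = T_inner − Q·ΣR(inner→interface) = 122 − 649×0.08413

T ≈ 67.4 °C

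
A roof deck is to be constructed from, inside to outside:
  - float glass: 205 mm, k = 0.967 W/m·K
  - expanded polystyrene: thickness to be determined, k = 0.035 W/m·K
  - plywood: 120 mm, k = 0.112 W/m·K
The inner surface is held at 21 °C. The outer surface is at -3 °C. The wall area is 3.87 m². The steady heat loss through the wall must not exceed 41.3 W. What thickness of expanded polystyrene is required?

L ≈ 33.8 mm

Using the resistance-network approach (series):
R_float glass = L/(kA) = 0.205/(0.967×3.87) = 0.05478 K/W
R_plywood = L/(kA) = 0.12/(0.112×3.87) = 0.2769 K/W
Sum of the known resistances R_other = 0.3316 K/W
Required total resistance R_tot = ΔT/Q_allow = 24/41.3 = 0.5811 K/W
R_expanded polystyrene = R_tot − R_other = 0.2495 K/W
L = R·k·A = 0.2495×0.035×3.87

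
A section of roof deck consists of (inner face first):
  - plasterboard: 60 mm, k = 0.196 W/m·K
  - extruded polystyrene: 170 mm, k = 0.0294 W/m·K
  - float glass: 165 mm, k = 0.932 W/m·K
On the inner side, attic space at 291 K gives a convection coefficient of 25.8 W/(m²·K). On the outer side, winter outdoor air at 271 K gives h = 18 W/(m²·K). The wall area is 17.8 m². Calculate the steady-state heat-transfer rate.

Model the wall as resistances in series:
R_inner film = 1/(h_i·A) = 1/(25.8×17.8) = 0.002178 K/W
R_plasterboard = L/(kA) = 0.06/(0.196×17.8) = 0.0172 K/W
R_extruded polystyrene = L/(kA) = 0.17/(0.0294×17.8) = 0.3248 K/W
R_float glass = L/(kA) = 0.165/(0.932×17.8) = 0.009946 K/W
R_outer film = 1/(h_o·A) = 1/(18×17.8) = 0.003121 K/W
R_total = 0.3573 K/W
Q = ΔT / R_total = 20 / 0.3573

Q ≈ 56 W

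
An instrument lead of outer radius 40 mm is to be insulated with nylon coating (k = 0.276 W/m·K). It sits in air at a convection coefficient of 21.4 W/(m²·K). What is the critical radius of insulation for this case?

r_cr ≈ 12.9 mm

For a cylinder r_cr = k/h = 0.276/21.4
r_cr = 12.9 mm; since the bare radius (40 mm) is above r_cr, any added insulation will reduce heat loss.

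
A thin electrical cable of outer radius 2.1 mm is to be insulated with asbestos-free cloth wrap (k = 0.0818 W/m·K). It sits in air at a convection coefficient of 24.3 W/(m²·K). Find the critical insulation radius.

r_cr ≈ 3.37 mm

For a cylinder r_cr = k/h = 0.0818/24.3
r_cr = 3.37 mm; since the bare radius (2.1 mm) is below r_cr, adding a thin layer of insulation will *increase* heat loss.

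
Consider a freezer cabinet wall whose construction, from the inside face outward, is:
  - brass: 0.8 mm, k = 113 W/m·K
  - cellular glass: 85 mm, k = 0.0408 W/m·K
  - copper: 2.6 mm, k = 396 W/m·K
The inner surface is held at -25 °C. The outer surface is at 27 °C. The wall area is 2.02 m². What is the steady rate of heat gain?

Thermal resistances in series:
R_brass = L/(kA) = 0.0008/(113×2.02) = 3.505×10^-6 K/W
R_cellular glass = L/(kA) = 0.085/(0.0408×2.02) = 1.031 K/W
R_copper = L/(kA) = 0.0026/(396×2.02) = 3.25×10^-6 K/W
R_total = 1.031 K/W
Q = ΔT / R_total = 52 / 1.031

Q ≈ 50.4 W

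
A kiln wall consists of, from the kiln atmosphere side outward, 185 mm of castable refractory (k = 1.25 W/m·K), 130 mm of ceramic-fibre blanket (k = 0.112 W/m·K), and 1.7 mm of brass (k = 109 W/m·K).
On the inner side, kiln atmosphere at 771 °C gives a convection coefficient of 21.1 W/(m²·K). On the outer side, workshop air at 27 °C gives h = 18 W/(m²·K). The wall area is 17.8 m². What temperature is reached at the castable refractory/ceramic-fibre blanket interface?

T ≈ 668 °C

Series thermal resistances:
R_inner film = 1/(h_i·A) = 1/(21.1×17.8) = 0.002663 K/W
R_castable refractory = L/(kA) = 0.185/(1.25×17.8) = 0.008315 K/W
R_ceramic-fibre blanket = L/(kA) = 0.13/(0.112×17.8) = 0.06521 K/W
R_brass = L/(kA) = 0.0017/(109×17.8) = 8.762×10^-7 K/W
R_outer film = 1/(h_o·A) = 1/(18×17.8) = 0.003121 K/W
R_total = 0.07931 K/W;  Q = ΔT/R_total = 744/0.07931 = 9381 W
T_interface = T_inner − Q·ΣR(inner→interface) = 771 − 9380×0.01098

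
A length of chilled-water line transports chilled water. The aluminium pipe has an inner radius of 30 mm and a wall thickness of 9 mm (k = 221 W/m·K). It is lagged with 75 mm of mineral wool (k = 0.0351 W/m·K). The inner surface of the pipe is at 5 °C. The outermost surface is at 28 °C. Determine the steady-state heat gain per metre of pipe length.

q′ ≈ 4.73 W/m

Cylindrical conduction, so R = ln(r₂/r₁)/(2πkL) per layer, in series:
R_aluminium pipe wall = ln(39/30)/(2π×221×1) = 1.889×10^-4 K/W
R_mineral wool = ln(114/39)/(2π×0.0351×1) = 4.864 K/W
R_total = 4.864 K/W
Q = ΔT/R_total = 23/4.864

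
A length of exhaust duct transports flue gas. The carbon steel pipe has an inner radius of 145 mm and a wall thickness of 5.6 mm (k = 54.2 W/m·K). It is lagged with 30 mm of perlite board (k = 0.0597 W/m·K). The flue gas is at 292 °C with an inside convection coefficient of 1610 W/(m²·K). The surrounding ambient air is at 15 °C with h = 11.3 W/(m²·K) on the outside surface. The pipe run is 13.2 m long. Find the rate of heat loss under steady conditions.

Q ≈ 6490 W

For a radial system each layer contributes R = ln(r_out/r_in)/(2πkL); films add R = 1/(hA).
R_inner film = 1/(h_i·2πr₁L) = 1/(1610×2π×0.145×13.2) = 5.165×10^-5 K/W
R_carbon steel pipe wall = ln(150.6/145)/(2π×54.2×13.2) = 8.43×10^-6 K/W
R_perlite board = ln(180.6/150.6)/(2π×0.0597×13.2) = 0.03669 K/W
R_outer film = 1/(h_o·2πr_oL) = 1/(11.3×2π×0.1806×13.2) = 0.005908 K/W
R_total = 0.04266 K/W
Q = ΔT/R_total = 277/0.04266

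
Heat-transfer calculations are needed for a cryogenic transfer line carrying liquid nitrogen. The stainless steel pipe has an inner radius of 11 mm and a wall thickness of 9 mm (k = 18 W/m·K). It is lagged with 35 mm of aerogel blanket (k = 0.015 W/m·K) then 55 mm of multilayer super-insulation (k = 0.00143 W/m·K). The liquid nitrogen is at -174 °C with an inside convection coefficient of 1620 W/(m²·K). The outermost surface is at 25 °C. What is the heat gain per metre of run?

Radial resistances (cylindrical: R_cond = ln(r_o/r_i)/(2πkL), R_conv = 1/(h·2πrL)):
R_inner film = 1/(h_i·2πr₁L) = 1/(1620×2π×0.011×1) = 0.008931 K/W
R_stainless steel pipe wall = ln(20/11)/(2π×18×1) = 0.005286 K/W
R_aerogel blanket = ln(55/20)/(2π×0.015×1) = 10.73 K/W
R_multilayer super-insulation = ln(110/55)/(2π×0.00143×1) = 77.15 K/W
R_total = 87.89 K/W
Q = ΔT/R_total = 199/87.89

q′ ≈ 2.26 W/m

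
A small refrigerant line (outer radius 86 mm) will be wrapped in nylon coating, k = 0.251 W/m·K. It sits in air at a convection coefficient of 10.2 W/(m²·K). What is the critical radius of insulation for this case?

For a cylinder r_cr = k/h = 0.251/10.2
r_cr = 24.6 mm; since the bare radius (86 mm) is above r_cr, any added insulation will reduce heat loss.

r_cr ≈ 24.6 mm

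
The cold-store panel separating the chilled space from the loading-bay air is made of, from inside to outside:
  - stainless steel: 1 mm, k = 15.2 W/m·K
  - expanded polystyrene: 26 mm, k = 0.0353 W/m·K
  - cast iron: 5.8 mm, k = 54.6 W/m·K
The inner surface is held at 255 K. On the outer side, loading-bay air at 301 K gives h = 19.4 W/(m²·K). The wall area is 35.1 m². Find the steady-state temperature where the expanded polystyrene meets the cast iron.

Using the resistance-network approach (series):
R_stainless steel = L/(kA) = 0.001/(15.2×35.1) = 1.874×10^-6 K/W
R_expanded polystyrene = L/(kA) = 0.026/(0.0353×35.1) = 0.02098 K/W
R_cast iron = L/(kA) = 0.0058/(54.6×35.1) = 3.026×10^-6 K/W
R_outer film = 1/(h_o·A) = 1/(19.4×35.1) = 0.001469 K/W
R_total = 0.02246 K/W;  Q = ΔT/R_total = 46/0.02246 = 2048 W
T_interface = T_inner + Q·ΣR(inner→interface) = 255 + 2050×0.02099

T ≈ 298 K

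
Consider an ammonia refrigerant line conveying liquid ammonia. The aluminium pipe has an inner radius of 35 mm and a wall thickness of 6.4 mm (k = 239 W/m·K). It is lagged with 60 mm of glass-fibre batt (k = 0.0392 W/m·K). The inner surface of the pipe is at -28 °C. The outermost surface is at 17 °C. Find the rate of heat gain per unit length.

Per-layer cylindrical resistances, series-summed:
R_aluminium pipe wall = ln(41.4/35)/(2π×239×1) = 1.118×10^-4 K/W
R_glass-fibre batt = ln(101.4/41.4)/(2π×0.0392×1) = 3.637 K/W
R_total = 3.637 K/W
Q = ΔT/R_total = 45/3.637

q′ ≈ 12.4 W/m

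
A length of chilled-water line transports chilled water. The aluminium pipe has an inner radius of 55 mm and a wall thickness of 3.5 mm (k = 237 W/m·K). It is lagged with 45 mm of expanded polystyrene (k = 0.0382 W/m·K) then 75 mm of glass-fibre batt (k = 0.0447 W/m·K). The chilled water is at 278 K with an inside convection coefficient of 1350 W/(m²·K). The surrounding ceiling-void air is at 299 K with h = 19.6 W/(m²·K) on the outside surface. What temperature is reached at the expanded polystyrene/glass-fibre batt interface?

Cylindrical conduction, so R = ln(r₂/r₁)/(2πkL) per layer, in series:
R_inner film = 1/(h_i·2πr₁L) = 1/(1350×2π×0.055×1) = 0.002144 K/W
R_aluminium pipe wall = ln(58.5/55)/(2π×237×1) = 4.143×10^-5 K/W
R_expanded polystyrene = ln(103.5/58.5)/(2π×0.0382×1) = 2.377 K/W
R_glass-fibre batt = ln(178.5/103.5)/(2π×0.0447×1) = 1.941 K/W
R_outer film = 1/(h_o·2πr_oL) = 1/(19.6×2π×0.1785×1) = 0.04549 K/W
R_total = 4.365 K/W
Q = ΔT/R_total = 21/4.365
Q = 4.81 W/m
T_interface = T_inner + Q·ΣR(inner→interface) = 278 + 4.81×2.379

T ≈ 289 K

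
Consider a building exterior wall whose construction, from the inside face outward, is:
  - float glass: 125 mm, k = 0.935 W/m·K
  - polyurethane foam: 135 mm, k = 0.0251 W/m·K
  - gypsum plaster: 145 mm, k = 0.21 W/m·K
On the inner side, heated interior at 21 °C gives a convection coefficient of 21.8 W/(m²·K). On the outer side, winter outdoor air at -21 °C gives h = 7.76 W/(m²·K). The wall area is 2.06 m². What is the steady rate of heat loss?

Model the wall as resistances in series:
R_inner film = 1/(h_i·A) = 1/(21.8×2.06) = 0.02227 K/W
R_float glass = L/(kA) = 0.125/(0.935×2.06) = 0.0649 K/W
R_polyurethane foam = L/(kA) = 0.135/(0.0251×2.06) = 2.611 K/W
R_gypsum plaster = L/(kA) = 0.145/(0.21×2.06) = 0.3352 K/W
R_outer film = 1/(h_o·A) = 1/(7.76×2.06) = 0.06256 K/W
R_total = 3.096 K/W
Q = ΔT / R_total = 42 / 3.096

Q ≈ 13.6 W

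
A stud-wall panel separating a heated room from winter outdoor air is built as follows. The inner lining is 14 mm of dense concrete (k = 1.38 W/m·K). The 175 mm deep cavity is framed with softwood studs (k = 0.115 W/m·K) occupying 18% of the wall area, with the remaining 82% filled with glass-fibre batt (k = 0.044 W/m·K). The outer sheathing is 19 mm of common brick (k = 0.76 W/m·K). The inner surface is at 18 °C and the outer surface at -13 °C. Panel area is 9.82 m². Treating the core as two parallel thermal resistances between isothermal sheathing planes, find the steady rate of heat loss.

Sheathing layers in series; stud and cavity paths in parallel between them.
R_inner = 0.014/(1.38×9.82) = 0.001033 K/W
R_stud  = 0.175/(0.115×0.18×9.82) = 0.8609 K/W
R_cav   = 0.175/(0.044×0.82×9.82) = 0.4939 K/W
1/R_core = 1/R_stud + 1/R_cav → R_core = 0.3139 K/W
R_outer = 0.019/(0.76×9.82) = 0.002546 K/W
R_total = 0.3174 K/W
Q = ΔT/R_total = 31/0.3174

Q ≈ 97.7 W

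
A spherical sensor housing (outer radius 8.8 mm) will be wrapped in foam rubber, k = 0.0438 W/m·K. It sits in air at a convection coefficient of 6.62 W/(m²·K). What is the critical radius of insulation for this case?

For a sphere r_cr = 2k/h = 2×0.0438/6.62
r_cr = 13.2 mm; since the bare radius (8.8 mm) is below r_cr, adding a thin layer of insulation will *increase* heat loss.

r_cr ≈ 13.2 mm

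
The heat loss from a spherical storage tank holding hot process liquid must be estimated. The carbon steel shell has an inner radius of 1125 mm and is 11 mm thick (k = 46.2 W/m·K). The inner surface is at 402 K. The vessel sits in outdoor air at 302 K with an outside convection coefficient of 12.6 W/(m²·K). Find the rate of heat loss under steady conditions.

Q ≈ 20400 W

Each spherical layer contributes R = (1/r_i − 1/r_o)/(4πk):
R_carbon steel shell = (1/1.125 − 1/1.136)/(4π×46.2) = 1.483×10^-5 K/W
R_outer film = 1/(h·4πr_o²) = 1/(12.6×4π×1.136²) = 0.004894 K/W
R_total = 0.004909 K/W
Q = ΔT/R_total = 100/0.004909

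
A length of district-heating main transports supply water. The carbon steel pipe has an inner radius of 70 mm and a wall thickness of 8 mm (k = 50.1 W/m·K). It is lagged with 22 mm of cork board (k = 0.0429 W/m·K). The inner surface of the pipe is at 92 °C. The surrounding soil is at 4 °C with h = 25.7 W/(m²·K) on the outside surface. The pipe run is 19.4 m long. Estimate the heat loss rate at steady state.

Treating each annulus and film as a series resistance:
R_carbon steel pipe wall = ln(78/70)/(2π×50.1×19.4) = 1.772×10^-5 K/W
R_cork board = ln(100/78)/(2π×0.0429×19.4) = 0.04751 K/W
R_outer film = 1/(h_o·2πr_oL) = 1/(25.7×2π×0.1×19.4) = 0.003192 K/W
R_total = 0.05072 K/W
Q = ΔT/R_total = 88/0.05072

Q ≈ 1730 W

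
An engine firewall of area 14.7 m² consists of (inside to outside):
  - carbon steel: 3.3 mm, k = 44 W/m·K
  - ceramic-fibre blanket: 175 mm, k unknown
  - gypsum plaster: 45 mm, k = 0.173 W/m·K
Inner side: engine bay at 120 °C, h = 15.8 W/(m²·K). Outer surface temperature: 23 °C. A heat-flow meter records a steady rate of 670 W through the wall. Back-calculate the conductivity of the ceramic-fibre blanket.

k ≈ 0.097 W/(m·K)

Model the wall as resistances in series:
R_inner film = 1/(h_i·A) = 1/(15.8×14.7) = 0.004306 K/W
R_carbon steel = L/(kA) = 0.0033/(44×14.7) = 5.102×10^-6 K/W
R_gypsum plaster = L/(kA) = 0.045/(0.173×14.7) = 0.01769 K/W
Sum of known resistances R_other = 0.02201 K/W
Total R = ΔT/Q = 97/670 = 0.1448 K/W
R_ceramic-fibre blanket = R_total − R_other = 0.1228 K/W
k = L/(R·A) = 0.175/(0.1228×14.7)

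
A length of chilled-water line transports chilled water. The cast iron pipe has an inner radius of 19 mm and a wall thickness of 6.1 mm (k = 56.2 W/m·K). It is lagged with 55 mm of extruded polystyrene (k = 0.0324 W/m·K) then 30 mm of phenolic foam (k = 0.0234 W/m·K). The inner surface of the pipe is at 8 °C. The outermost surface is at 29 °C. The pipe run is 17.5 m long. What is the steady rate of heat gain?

Q ≈ 46.7 W

Radial resistances (cylindrical: R_cond = ln(r_o/r_i)/(2πkL), R_conv = 1/(h·2πrL)):
R_cast iron pipe wall = ln(25.1/19)/(2π×56.2×17.5) = 4.506×10^-5 K/W
R_extruded polystyrene = ln(80.1/25.1)/(2π×0.0324×17.5) = 0.3257 K/W
R_phenolic foam = ln(110.1/80.1)/(2π×0.0234×17.5) = 0.1236 K/W
R_total = 0.4494 K/W
Q = ΔT/R_total = 21/0.4494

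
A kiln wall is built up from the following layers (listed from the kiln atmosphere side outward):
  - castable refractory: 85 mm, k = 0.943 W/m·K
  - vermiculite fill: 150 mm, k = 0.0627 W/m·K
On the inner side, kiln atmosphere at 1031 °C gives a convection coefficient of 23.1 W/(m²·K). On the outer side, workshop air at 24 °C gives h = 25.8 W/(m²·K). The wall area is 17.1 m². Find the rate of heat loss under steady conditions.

Model the wall as resistances in series:
R_inner film = 1/(h_i·A) = 1/(23.1×17.1) = 0.002532 K/W
R_castable refractory = L/(kA) = 0.085/(0.943×17.1) = 0.005271 K/W
R_vermiculite fill = L/(kA) = 0.15/(0.0627×17.1) = 0.1399 K/W
R_outer film = 1/(h_o·A) = 1/(25.8×17.1) = 0.002267 K/W
R_total = 0.15 K/W
Q = ΔT / R_total = 1007 / 0.15

Q ≈ 6710 W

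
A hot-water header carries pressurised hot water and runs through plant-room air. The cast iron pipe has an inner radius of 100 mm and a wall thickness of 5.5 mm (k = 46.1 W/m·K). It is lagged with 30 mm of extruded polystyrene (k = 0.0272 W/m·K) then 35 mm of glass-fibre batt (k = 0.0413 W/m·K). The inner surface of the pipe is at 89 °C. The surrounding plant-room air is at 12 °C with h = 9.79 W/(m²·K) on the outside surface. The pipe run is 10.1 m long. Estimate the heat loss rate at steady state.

For a radial system each layer contributes R = ln(r_out/r_in)/(2πkL); films add R = 1/(hA).
R_cast iron pipe wall = ln(105.5/100)/(2π×46.1×10.1) = 1.83×10^-5 K/W
R_extruded polystyrene = ln(135.5/105.5)/(2π×0.0272×10.1) = 0.145 K/W
R_glass-fibre batt = ln(170.5/135.5)/(2π×0.0413×10.1) = 0.08767 K/W
R_outer film = 1/(h_o·2πr_oL) = 1/(9.79×2π×0.1705×10.1) = 0.00944 K/W
R_total = 0.2421 K/W
Q = ΔT/R_total = 77/0.2421

Q ≈ 318 W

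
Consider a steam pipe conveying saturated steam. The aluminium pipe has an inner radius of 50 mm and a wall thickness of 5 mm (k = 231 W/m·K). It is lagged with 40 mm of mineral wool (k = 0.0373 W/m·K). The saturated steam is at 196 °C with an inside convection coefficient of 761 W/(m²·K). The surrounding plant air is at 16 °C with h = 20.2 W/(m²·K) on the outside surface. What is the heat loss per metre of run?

Per-layer cylindrical resistances, series-summed:
R_inner film = 1/(h_i·2πr₁L) = 1/(761×2π×0.05×1) = 0.004183 K/W
R_aluminium pipe wall = ln(55/50)/(2π×231×1) = 6.567×10^-5 K/W
R_mineral wool = ln(95/55)/(2π×0.0373×1) = 2.332 K/W
R_outer film = 1/(h_o·2πr_oL) = 1/(20.2×2π×0.095×1) = 0.08294 K/W
R_total = 2.419 K/W
Q = ΔT/R_total = 180/2.419

q′ ≈ 74.4 W/m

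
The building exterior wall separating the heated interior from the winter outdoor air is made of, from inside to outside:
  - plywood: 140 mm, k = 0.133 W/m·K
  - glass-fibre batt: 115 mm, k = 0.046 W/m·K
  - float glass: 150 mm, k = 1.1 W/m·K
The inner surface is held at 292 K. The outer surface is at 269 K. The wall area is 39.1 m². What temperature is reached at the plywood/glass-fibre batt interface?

Model the wall as resistances in series:
R_plywood = L/(kA) = 0.14/(0.133×39.1) = 0.02692 K/W
R_glass-fibre batt = L/(kA) = 0.115/(0.046×39.1) = 0.06394 K/W
R_float glass = L/(kA) = 0.15/(1.1×39.1) = 0.003488 K/W
R_total = 0.09435 K/W;  Q = ΔT/R_total = 23/0.09435 = 243.8 W
T_interface = T_inner − Q·ΣR(inner→interface) = 292 − 244×0.02692

T ≈ 285 K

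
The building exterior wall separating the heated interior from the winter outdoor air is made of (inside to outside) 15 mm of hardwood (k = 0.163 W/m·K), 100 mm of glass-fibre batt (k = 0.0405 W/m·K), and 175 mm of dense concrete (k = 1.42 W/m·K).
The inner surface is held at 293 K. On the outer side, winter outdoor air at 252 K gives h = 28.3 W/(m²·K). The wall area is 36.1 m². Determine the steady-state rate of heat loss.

Q ≈ 544 W

Treating each layer as a thermal resistance in series:
R_hardwood = L/(kA) = 0.015/(0.163×36.1) = 0.002549 K/W
R_glass-fibre batt = L/(kA) = 0.1/(0.0405×36.1) = 0.0684 K/W
R_dense concrete = L/(kA) = 0.175/(1.42×36.1) = 0.003414 K/W
R_outer film = 1/(h_o·A) = 1/(28.3×36.1) = 9.788×10^-4 K/W
R_total = 0.07534 K/W
Q = ΔT / R_total = 41 / 0.07534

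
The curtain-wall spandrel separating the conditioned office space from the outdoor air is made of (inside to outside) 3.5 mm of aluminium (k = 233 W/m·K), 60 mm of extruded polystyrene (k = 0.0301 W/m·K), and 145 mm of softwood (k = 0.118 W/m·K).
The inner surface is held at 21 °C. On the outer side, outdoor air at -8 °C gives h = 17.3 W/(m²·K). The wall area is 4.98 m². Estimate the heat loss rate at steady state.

Series thermal resistances:
R_aluminium = L/(kA) = 0.0035/(233×4.98) = 3.016×10^-6 K/W
R_extruded polystyrene = L/(kA) = 0.06/(0.0301×4.98) = 0.4003 K/W
R_softwood = L/(kA) = 0.145/(0.118×4.98) = 0.2467 K/W
R_outer film = 1/(h_o·A) = 1/(17.3×4.98) = 0.01161 K/W
R_total = 0.6586 K/W
Q = ΔT / R_total = 29 / 0.6586

Q ≈ 44 W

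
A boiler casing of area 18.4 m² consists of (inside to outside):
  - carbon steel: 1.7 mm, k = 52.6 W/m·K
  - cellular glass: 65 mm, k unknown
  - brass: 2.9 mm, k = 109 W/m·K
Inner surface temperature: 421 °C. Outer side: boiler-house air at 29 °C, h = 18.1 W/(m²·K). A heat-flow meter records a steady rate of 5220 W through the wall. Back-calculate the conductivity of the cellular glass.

k ≈ 0.049 W/(m·K)

Thermal resistances in series:
R_carbon steel = L/(kA) = 0.0017/(52.6×18.4) = 1.756×10^-6 K/W
R_brass = L/(kA) = 0.0029/(109×18.4) = 1.446×10^-6 K/W
R_outer film = 1/(h_o·A) = 1/(18.1×18.4) = 0.003003 K/W
Sum of known resistances R_other = 0.003006 K/W
Total R = ΔT/Q = 392/5220 = 0.0751 K/W
R_cellular glass = R_total − R_other = 0.07209 K/W
k = L/(R·A) = 0.065/(0.07209×18.4)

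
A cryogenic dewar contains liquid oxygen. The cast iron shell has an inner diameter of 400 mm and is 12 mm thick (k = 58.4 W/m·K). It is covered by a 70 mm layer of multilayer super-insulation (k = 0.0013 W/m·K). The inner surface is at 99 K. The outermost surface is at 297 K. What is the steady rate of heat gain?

Q ≈ 2.76 W

For a spherical shell R = (1/r₁ − 1/r₂)/(4πk); film R = 1/(h·4πr²). In series:
R_cast iron shell = (1/0.2 − 1/0.212)/(4π×58.4) = 3.856×10^-4 K/W
R_multilayer super-insulation = (1/0.212 − 1/0.282)/(4π×0.0013) = 71.67 K/W
R_total = 71.67 K/W
Q = ΔT/R_total = 198/71.67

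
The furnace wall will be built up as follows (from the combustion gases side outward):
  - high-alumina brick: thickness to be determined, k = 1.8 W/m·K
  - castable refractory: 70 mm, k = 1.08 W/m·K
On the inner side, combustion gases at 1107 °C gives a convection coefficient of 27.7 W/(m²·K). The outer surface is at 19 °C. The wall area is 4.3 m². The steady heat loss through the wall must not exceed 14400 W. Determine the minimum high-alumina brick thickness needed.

Model the wall as resistances in series:
R_inner film = 1/(h_i·A) = 1/(27.7×4.3) = 0.008396 K/W
R_castable refractory = L/(kA) = 0.07/(1.08×4.3) = 0.01507 K/W
Sum of the known resistances R_other = 0.02347 K/W
Required total resistance R_tot = ΔT/Q_allow = 1088/14400 = 0.07556 K/W
R_high-alumina brick = R_tot − R_other = 0.05209 K/W
L = R·k·A = 0.05209×1.8×4.3

L ≈ 403 mm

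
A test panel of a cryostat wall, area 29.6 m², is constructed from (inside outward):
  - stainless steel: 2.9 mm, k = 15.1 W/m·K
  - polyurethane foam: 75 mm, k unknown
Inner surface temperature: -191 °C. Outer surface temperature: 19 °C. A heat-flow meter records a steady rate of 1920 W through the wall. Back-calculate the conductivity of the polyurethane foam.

k ≈ 0.0232 W/(m·K)

Using the resistance-network approach (series):
R_stainless steel = L/(kA) = 0.0029/(15.1×29.6) = 6.488×10^-6 K/W
Sum of known resistances R_other = 6.488×10^-6 K/W
Total R = ΔT/Q = 210/1920 = 0.1094 K/W
R_polyurethane foam = R_total − R_other = 0.1094 K/W
k = L/(R·A) = 0.075/(0.1094×29.6)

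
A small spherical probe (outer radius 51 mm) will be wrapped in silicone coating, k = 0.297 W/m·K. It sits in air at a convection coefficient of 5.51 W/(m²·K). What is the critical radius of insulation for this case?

For a sphere r_cr = 2k/h = 2×0.297/5.51
r_cr = 108 mm; since the bare radius (51 mm) is below r_cr, adding a thin layer of insulation will *increase* heat loss.

r_cr ≈ 108 mm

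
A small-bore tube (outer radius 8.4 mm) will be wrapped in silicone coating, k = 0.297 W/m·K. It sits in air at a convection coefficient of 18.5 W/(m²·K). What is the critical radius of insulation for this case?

r_cr ≈ 16.1 mm

For a cylinder r_cr = k/h = 0.297/18.5
r_cr = 16.1 mm; since the bare radius (8.4 mm) is below r_cr, adding a thin layer of insulation will *increase* heat loss.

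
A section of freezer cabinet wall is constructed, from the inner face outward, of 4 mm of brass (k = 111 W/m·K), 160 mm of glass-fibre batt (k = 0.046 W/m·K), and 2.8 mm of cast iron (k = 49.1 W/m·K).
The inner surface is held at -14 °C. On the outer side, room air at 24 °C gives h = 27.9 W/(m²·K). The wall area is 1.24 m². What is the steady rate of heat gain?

Q ≈ 13.4 W

Treating each layer as a thermal resistance in series:
R_brass = L/(kA) = 0.004/(111×1.24) = 2.906×10^-5 K/W
R_glass-fibre batt = L/(kA) = 0.16/(0.046×1.24) = 2.805 K/W
R_cast iron = L/(kA) = 0.0028/(49.1×1.24) = 4.599×10^-5 K/W
R_outer film = 1/(h_o·A) = 1/(27.9×1.24) = 0.02891 K/W
R_total = 2.834 K/W
Q = ΔT / R_total = 38 / 2.834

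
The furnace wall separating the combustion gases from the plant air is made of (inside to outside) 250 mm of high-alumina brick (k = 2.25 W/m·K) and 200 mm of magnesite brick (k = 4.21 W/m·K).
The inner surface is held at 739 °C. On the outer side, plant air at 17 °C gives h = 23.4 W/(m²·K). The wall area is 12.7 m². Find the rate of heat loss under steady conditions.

Treating each layer as a thermal resistance in series:
R_high-alumina brick = L/(kA) = 0.25/(2.25×12.7) = 0.008749 K/W
R_magnesite brick = L/(kA) = 0.2/(4.21×12.7) = 0.003741 K/W
R_outer film = 1/(h_o·A) = 1/(23.4×12.7) = 0.003365 K/W
R_total = 0.01585 K/W
Q = ΔT / R_total = 722 / 0.01585

Q ≈ 45500 W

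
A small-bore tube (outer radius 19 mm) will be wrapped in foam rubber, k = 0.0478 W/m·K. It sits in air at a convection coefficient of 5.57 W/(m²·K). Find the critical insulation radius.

For a cylinder r_cr = k/h = 0.0478/5.57
r_cr = 8.58 mm; since the bare radius (19 mm) is above r_cr, any added insulation will reduce heat loss.

r_cr ≈ 8.58 mm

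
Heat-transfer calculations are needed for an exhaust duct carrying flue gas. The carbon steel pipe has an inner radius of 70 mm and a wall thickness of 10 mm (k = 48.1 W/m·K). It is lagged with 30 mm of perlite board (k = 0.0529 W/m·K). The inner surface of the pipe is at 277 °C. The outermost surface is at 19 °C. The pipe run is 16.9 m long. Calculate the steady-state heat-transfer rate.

Radial resistances (cylindrical: R_cond = ln(r_o/r_i)/(2πkL), R_conv = 1/(h·2πrL)):
R_carbon steel pipe wall = ln(80/70)/(2π×48.1×16.9) = 2.614×10^-5 K/W
R_perlite board = ln(110/80)/(2π×0.0529×16.9) = 0.05669 K/W
R_total = 0.05672 K/W
Q = ΔT/R_total = 258/0.05672

Q ≈ 4550 W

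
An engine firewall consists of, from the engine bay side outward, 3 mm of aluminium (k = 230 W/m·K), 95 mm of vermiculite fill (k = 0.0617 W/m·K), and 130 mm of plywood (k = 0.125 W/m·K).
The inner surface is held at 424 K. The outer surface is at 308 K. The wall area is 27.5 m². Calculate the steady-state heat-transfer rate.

Q ≈ 1240 W

Model the wall as resistances in series:
R_aluminium = L/(kA) = 0.003/(230×27.5) = 4.743×10^-7 K/W
R_vermiculite fill = L/(kA) = 0.095/(0.0617×27.5) = 0.05599 K/W
R_plywood = L/(kA) = 0.13/(0.125×27.5) = 0.03782 K/W
R_total = 0.09381 K/W
Q = ΔT / R_total = 116 / 0.09381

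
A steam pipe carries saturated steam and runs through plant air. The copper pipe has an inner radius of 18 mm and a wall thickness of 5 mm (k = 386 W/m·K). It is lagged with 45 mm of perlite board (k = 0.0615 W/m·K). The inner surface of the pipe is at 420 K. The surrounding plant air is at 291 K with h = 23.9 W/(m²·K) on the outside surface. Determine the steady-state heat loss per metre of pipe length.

q′ ≈ 44.4 W/m

For a radial system each layer contributes R = ln(r_out/r_in)/(2πkL); films add R = 1/(hA).
R_copper pipe wall = ln(23/18)/(2π×386×1) = 1.011×10^-4 K/W
R_perlite board = ln(68/23)/(2π×0.0615×1) = 2.805 K/W
R_outer film = 1/(h_o·2πr_oL) = 1/(23.9×2π×0.068×1) = 0.09793 K/W
R_total = 2.903 K/W
Q = ΔT/R_total = 129/2.903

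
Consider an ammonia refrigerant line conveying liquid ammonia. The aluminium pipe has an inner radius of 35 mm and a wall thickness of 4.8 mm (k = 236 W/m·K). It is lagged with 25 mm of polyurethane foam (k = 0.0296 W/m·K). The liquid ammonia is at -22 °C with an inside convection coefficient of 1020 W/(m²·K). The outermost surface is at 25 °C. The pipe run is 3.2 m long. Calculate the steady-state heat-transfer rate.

Q ≈ 57.3 W

Per-layer cylindrical resistances, series-summed:
R_inner film = 1/(h_i·2πr₁L) = 1/(1020×2π×0.035×3.2) = 0.001393 K/W
R_aluminium pipe wall = ln(39.8/35)/(2π×236×3.2) = 2.708×10^-5 K/W
R_polyurethane foam = ln(64.8/39.8)/(2π×0.0296×3.2) = 0.819 K/W
R_total = 0.8204 K/W
Q = ΔT/R_total = 47/0.8204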